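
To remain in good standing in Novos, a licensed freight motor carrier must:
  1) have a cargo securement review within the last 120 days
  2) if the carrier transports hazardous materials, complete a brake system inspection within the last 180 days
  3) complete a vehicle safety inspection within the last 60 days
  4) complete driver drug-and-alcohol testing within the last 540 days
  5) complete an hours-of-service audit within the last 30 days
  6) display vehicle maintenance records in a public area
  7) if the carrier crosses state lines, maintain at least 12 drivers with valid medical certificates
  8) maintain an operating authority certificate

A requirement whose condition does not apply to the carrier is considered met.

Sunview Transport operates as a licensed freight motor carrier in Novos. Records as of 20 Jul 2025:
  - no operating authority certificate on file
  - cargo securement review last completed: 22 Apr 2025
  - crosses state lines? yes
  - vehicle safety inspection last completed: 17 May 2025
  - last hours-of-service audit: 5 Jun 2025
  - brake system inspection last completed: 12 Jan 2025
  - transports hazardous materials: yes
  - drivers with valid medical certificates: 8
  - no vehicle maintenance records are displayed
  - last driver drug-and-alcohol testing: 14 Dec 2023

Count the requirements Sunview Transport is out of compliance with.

1. cargo securement review 89 days ago vs limit 120 → met
2. condition 'transports hazardous materials' holds; brake system inspection 189 days ago vs limit 180 → not met
3. vehicle safety inspection 64 days ago vs limit 60 → not met
4. driver drug-and-alcohol testing 584 days ago vs limit 540 → not met
5. hours-of-service audit 45 days ago vs limit 30 → not met
6. vehicle maintenance records absent → not met
7. condition 'crosses state lines' holds; drivers with valid medical certificates 8 < 12 → not met
8. operating authority certificate absent → not met
Not met: 7 of 8

7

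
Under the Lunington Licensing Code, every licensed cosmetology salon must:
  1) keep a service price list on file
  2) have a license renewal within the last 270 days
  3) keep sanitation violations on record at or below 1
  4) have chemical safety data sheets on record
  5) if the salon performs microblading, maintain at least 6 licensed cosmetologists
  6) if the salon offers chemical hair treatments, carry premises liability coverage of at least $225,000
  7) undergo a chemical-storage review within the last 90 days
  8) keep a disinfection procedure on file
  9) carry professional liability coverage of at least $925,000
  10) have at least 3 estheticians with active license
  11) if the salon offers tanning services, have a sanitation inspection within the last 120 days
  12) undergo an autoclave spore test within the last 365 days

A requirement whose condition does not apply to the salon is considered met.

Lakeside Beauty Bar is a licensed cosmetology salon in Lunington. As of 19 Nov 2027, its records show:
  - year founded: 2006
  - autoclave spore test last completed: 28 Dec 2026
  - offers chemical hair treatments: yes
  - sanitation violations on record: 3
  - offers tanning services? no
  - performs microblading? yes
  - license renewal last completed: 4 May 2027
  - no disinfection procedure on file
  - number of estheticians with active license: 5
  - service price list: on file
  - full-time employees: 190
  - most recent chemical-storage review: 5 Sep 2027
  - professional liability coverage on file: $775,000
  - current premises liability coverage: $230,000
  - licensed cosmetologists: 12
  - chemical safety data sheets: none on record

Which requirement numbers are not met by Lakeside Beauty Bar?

1. service price list present → met
2. license renewal 199 days ago vs limit 270 → met
3. sanitation violations on record 3 > 1 → not met
4. chemical safety data sheets absent → not met
5. condition 'performs microblading' holds; licensed cosmetologists 12 ≥ 6 → met
6. condition 'offers chemical hair treatments' holds; premises liability coverage $230,000 ≥ $225,000 → met
7. chemical-storage review 75 days ago vs limit 90 → met
8. disinfection procedure absent → not met
9. professional liability coverage $775,000 < $925,000 → not met
10. estheticians with active license 5 ≥ 3 → met
11. condition 'offers tanning services' does not hold → requirement n/a → met
12. autoclave spore test 326 days ago vs limit 365 → met
Not met: 3, 4, 8, 9

3, 4, 8, 9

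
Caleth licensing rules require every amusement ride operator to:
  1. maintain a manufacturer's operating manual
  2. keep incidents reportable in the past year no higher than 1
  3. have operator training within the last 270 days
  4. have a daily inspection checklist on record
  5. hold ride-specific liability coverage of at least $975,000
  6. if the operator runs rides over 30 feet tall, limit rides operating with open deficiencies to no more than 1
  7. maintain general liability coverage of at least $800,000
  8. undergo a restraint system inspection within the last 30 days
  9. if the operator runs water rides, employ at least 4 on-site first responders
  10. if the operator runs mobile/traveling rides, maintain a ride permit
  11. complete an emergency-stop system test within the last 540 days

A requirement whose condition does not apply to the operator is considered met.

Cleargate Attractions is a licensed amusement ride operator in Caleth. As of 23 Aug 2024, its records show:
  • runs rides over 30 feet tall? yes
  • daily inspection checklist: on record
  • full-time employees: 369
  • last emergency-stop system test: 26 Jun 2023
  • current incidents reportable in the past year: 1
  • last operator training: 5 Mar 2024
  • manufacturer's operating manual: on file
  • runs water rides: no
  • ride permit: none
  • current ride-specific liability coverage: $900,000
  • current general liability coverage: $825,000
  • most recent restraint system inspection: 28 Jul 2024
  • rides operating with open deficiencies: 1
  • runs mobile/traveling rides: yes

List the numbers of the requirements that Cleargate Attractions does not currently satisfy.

5, 10

1. manufacturer's operating manual present → met
2. incidents reportable in the past year 1 ≤ 1 → met
3. operator training 171 days ago vs limit 270 → met
4. daily inspection checklist present → met
5. ride-specific liability coverage $900,000 < $975,000 → not met
6. condition 'runs rides over 30 feet tall' holds; rides operating with open deficiencies 1 ≤ 1 → met
7. general liability coverage $825,000 ≥ $800,000 → met
8. restraint system inspection 26 days ago vs limit 30 → met
9. condition 'runs water rides' does not hold → requirement n/a → met
10. condition 'runs mobile/traveling rides' holds; ride permit absent → not met
11. emergency-stop system test 424 days ago vs limit 540 → met
Not met: 5, 10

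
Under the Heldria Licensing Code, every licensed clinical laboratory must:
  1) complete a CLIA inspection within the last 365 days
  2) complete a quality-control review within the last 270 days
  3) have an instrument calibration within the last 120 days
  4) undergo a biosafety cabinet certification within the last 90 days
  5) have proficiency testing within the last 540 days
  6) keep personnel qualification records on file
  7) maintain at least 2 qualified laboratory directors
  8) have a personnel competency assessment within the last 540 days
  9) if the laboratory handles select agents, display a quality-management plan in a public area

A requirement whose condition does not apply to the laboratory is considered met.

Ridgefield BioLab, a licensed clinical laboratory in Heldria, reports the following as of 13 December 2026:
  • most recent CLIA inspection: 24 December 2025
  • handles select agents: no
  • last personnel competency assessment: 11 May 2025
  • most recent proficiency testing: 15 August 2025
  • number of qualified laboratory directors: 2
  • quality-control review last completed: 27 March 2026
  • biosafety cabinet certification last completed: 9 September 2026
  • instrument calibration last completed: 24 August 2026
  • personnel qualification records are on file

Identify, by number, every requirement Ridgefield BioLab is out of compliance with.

1. CLIA inspection 354 days ago vs limit 365 → met
2. quality-control review 261 days ago vs limit 270 → met
3. instrument calibration 111 days ago vs limit 120 → met
4. biosafety cabinet certification 95 days ago vs limit 90 → not met
5. proficiency testing 485 days ago vs limit 540 → met
6. personnel qualification records present → met
7. qualified laboratory directors 2 ≥ 2 → met
8. personnel competency assessment 581 days ago vs limit 540 → not met
9. condition 'handles select agents' does not hold → requirement n/a → met
Not met: 4, 8

4, 8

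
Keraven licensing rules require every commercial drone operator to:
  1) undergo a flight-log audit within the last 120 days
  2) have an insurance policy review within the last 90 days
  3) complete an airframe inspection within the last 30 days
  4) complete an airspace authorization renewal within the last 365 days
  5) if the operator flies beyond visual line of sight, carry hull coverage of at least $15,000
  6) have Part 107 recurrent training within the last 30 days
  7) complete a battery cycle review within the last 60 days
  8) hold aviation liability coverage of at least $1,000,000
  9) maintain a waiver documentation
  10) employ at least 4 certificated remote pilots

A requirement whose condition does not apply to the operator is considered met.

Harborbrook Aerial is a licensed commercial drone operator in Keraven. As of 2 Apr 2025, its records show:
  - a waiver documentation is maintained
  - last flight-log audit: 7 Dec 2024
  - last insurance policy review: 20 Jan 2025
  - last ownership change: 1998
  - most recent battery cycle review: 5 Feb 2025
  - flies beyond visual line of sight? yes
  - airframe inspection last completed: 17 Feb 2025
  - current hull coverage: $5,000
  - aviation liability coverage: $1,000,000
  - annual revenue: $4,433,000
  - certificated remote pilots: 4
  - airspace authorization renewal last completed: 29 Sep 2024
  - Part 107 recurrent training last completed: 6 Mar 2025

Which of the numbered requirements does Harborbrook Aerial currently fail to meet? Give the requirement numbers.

3, 5

1. flight-log audit 116 days ago vs limit 120 → met
2. insurance policy review 72 days ago vs limit 90 → met
3. airframe inspection 44 days ago vs limit 30 → not met
4. airspace authorization renewal 185 days ago vs limit 365 → met
5. condition 'flies beyond visual line of sight' holds; hull coverage $5,000 < $15,000 → not met
6. Part 107 recurrent training 27 days ago vs limit 30 → met
7. battery cycle review 56 days ago vs limit 60 → met
8. aviation liability coverage $1,000,000 ≥ $1,000,000 → met
9. waiver documentation present → met
10. certificated remote pilots 4 ≥ 4 → met
Not met: 3, 5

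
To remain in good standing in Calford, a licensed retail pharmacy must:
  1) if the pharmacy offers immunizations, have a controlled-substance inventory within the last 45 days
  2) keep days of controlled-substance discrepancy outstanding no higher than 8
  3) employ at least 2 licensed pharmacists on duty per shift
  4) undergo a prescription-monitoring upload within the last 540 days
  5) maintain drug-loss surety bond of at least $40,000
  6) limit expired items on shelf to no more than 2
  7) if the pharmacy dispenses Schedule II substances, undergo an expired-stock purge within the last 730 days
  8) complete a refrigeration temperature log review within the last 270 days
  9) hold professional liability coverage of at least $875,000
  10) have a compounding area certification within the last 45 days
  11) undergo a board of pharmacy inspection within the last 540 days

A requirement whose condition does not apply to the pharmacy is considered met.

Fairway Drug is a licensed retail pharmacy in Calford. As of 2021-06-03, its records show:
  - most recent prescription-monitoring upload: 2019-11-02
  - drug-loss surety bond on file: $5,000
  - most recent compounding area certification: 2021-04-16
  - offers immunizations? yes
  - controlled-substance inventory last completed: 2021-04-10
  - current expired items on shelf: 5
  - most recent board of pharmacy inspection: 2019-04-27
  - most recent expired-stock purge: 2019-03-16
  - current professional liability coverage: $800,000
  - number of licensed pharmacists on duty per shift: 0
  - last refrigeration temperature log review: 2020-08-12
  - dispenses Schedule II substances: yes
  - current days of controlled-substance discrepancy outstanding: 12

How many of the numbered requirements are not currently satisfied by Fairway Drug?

11

1. condition 'offers immunizations' holds; controlled-substance inventory 54 days ago vs limit 45 → not met
2. days of controlled-substance discrepancy outstanding 12 > 8 → not met
3. licensed pharmacists on duty per shift 0 < 2 → not met
4. prescription-monitoring upload 579 days ago vs limit 540 → not met
5. drug-loss surety bond $5,000 < $40,000 → not met
6. expired items on shelf 5 > 2 → not met
7. condition 'dispenses Schedule II substances' holds; expired-stock purge 810 days ago vs limit 730 → not met
8. refrigeration temperature log review 295 days ago vs limit 270 → not met
9. professional liability coverage $800,000 < $875,000 → not met
10. compounding area certification 48 days ago vs limit 45 → not met
11. board of pharmacy inspection 768 days ago vs limit 540 → not met
Not met: 11 of 11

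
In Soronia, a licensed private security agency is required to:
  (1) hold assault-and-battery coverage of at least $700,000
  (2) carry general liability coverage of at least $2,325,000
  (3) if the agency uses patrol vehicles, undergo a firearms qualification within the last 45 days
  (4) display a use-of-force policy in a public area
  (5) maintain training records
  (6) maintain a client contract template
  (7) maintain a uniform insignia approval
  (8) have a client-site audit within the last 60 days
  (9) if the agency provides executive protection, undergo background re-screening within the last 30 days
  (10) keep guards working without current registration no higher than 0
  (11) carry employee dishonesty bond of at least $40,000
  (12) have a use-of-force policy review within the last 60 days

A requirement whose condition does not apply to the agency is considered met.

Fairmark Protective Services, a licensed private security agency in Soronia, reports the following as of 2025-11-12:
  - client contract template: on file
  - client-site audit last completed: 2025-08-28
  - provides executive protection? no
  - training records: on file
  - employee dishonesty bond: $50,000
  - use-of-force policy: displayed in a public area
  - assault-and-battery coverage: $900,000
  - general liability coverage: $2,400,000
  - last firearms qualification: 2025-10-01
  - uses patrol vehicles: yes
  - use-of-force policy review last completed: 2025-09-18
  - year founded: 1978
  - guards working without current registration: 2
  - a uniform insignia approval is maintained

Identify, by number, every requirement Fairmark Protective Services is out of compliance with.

1. assault-and-battery coverage $900,000 ≥ $700,000 → met
2. general liability coverage $2,400,000 ≥ $2,325,000 → met
3. condition 'uses patrol vehicles' holds; firearms qualification 42 days ago vs limit 45 → met
4. use-of-force policy present → met
5. training records present → met
6. client contract template present → met
7. uniform insignia approval present → met
8. client-site audit 76 days ago vs limit 60 → not met
9. condition 'provides executive protection' does not hold → requirement n/a → met
10. guards working without current registration 2 > 0 → not met
11. employee dishonesty bond $50,000 ≥ $40,000 → met
12. use-of-force policy review 55 days ago vs limit 60 → met
Not met: 8, 10

8, 10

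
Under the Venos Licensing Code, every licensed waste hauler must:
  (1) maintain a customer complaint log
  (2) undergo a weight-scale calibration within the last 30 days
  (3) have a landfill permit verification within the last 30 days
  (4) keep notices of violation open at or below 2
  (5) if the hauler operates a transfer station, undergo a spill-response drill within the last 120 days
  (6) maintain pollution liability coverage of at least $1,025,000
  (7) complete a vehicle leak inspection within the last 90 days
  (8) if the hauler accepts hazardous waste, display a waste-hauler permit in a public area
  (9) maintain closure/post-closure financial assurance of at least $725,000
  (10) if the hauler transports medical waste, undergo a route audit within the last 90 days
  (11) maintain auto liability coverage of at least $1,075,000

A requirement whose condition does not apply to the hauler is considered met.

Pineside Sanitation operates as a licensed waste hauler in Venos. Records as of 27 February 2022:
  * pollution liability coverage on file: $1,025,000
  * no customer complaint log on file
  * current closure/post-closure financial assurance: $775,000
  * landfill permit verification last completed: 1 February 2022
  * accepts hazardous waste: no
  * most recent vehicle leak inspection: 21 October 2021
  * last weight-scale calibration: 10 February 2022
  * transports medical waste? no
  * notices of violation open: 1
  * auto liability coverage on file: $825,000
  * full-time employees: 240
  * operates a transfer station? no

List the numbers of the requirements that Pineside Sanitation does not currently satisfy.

1, 7, 11

1. customer complaint log absent → not met
2. weight-scale calibration 17 days ago vs limit 30 → met
3. landfill permit verification 26 days ago vs limit 30 → met
4. notices of violation open 1 ≤ 2 → met
5. condition 'operates a transfer station' does not hold → requirement n/a → met
6. pollution liability coverage $1,025,000 ≥ $1,025,000 → met
7. vehicle leak inspection 129 days ago vs limit 90 → not met
8. condition 'accepts hazardous waste' does not hold → requirement n/a → met
9. closure/post-closure financial assurance $775,000 ≥ $725,000 → met
10. condition 'transports medical waste' does not hold → requirement n/a → met
11. auto liability coverage $825,000 < $1,075,000 → not met
Not met: 1, 7, 11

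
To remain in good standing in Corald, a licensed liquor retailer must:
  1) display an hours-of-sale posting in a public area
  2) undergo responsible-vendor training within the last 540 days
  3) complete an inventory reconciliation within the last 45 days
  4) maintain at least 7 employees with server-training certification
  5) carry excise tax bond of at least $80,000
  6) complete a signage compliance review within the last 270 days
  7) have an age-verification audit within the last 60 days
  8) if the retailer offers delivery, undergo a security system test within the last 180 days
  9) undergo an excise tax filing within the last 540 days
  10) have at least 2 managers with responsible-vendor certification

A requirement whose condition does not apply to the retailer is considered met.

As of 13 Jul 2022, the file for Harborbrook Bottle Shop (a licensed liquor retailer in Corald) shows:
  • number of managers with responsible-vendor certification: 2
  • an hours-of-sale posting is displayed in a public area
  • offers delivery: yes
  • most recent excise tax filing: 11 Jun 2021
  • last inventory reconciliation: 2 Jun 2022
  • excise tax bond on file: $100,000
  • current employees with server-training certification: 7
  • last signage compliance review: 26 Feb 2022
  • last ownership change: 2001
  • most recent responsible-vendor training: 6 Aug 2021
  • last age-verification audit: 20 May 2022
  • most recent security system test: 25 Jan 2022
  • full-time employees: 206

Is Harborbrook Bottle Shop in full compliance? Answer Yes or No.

1. hours-of-sale posting present → met
2. responsible-vendor training 341 days ago vs limit 540 → met
3. inventory reconciliation 41 days ago vs limit 45 → met
4. employees with server-training certification 7 ≥ 7 → met
5. excise tax bond $100,000 ≥ $80,000 → met
6. signage compliance review 137 days ago vs limit 270 → met
7. age-verification audit 54 days ago vs limit 60 → met
8. condition 'offers delivery' holds; security system test 169 days ago vs limit 180 → met
9. excise tax filing 397 days ago vs limit 540 → met
10. managers with responsible-vendor certification 2 ≥ 2 → met
All met.

Yes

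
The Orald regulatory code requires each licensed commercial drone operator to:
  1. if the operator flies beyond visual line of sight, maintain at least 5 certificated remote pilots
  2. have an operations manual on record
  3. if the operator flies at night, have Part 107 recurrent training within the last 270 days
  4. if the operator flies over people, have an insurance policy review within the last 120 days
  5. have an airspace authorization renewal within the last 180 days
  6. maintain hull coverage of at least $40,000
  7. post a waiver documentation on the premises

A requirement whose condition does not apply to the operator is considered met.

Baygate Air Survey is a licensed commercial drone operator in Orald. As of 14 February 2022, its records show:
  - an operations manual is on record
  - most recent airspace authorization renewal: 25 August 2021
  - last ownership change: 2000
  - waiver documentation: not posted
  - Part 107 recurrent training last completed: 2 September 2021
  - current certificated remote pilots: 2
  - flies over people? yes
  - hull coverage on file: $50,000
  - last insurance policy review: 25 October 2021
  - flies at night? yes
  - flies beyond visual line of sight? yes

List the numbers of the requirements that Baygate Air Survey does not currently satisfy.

1. condition 'flies beyond visual line of sight' holds; certificated remote pilots 2 < 5 → not met
2. operations manual present → met
3. condition 'flies at night' holds; Part 107 recurrent training 165 days ago vs limit 270 → met
4. condition 'flies over people' holds; insurance policy review 112 days ago vs limit 120 → met
5. airspace authorization renewal 173 days ago vs limit 180 → met
6. hull coverage $50,000 ≥ $40,000 → met
7. waiver documentation absent → not met
Not met: 1, 7

1, 7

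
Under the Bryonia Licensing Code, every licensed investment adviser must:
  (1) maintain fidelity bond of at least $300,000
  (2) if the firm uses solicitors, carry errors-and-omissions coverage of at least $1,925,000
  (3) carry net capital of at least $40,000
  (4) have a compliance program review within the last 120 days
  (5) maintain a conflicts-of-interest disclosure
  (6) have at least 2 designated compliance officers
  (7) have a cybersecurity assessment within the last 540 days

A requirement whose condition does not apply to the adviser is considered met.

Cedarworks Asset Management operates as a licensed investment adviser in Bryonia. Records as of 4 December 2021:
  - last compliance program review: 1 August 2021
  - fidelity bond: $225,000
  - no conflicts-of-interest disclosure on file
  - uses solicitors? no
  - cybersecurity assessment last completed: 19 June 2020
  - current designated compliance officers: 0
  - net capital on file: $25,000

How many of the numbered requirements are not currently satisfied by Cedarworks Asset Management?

5

1. fidelity bond $225,000 < $300,000 → not met
2. condition 'uses solicitors' does not hold → requirement n/a → met
3. net capital $25,000 < $40,000 → not met
4. compliance program review 125 days ago vs limit 120 → not met
5. conflicts-of-interest disclosure absent → not met
6. designated compliance officers 0 < 2 → not met
7. cybersecurity assessment 533 days ago vs limit 540 → met
Not met: 5 of 7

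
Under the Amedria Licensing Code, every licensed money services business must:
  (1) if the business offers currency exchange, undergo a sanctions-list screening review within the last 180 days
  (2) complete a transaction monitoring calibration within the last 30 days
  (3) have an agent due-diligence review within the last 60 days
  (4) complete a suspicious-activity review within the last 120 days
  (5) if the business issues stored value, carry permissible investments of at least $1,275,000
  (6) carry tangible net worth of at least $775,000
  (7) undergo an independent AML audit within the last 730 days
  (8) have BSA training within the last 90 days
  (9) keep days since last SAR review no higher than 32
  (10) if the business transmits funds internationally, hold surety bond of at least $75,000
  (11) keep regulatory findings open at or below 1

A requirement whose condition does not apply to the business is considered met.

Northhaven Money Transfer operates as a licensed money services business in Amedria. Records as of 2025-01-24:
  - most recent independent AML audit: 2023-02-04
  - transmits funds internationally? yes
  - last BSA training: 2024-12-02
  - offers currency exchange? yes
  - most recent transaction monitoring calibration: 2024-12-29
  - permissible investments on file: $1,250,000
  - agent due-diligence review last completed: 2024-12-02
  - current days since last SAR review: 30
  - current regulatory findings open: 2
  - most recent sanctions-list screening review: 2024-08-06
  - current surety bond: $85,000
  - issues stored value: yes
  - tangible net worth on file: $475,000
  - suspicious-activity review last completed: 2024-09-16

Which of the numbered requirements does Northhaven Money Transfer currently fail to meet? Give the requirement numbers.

1. condition 'offers currency exchange' holds; sanctions-list screening review 171 days ago vs limit 180 → met
2. transaction monitoring calibration 26 days ago vs limit 30 → met
3. agent due-diligence review 53 days ago vs limit 60 → met
4. suspicious-activity review 130 days ago vs limit 120 → not met
5. condition 'issues stored value' holds; permissible investments $1,250,000 < $1,275,000 → not met
6. tangible net worth $475,000 < $775,000 → not met
7. independent AML audit 720 days ago vs limit 730 → met
8. BSA training 53 days ago vs limit 90 → met
9. days since last SAR review 30 ≤ 32 → met
10. condition 'transmits funds internationally' holds; surety bond $85,000 ≥ $75,000 → met
11. regulatory findings open 2 > 1 → not met
Not met: 4, 5, 6, 11

4, 5, 6, 11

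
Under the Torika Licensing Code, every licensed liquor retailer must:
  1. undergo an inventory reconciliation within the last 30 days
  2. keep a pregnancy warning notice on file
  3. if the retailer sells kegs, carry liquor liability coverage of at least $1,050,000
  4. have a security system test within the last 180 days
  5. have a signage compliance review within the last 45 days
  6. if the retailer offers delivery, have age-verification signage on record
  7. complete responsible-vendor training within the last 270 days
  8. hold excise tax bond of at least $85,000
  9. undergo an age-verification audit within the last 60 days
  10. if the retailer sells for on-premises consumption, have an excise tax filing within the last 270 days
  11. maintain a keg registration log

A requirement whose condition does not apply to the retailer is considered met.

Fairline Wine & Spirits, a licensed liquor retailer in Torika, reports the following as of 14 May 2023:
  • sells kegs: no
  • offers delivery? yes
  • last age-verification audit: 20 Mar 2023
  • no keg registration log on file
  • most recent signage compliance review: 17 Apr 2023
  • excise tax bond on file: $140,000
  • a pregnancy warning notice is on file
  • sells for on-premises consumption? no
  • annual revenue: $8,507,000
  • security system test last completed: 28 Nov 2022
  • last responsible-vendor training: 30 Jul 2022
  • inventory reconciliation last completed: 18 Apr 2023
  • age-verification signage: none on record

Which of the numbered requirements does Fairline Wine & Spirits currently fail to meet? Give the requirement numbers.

6, 7, 11

1. inventory reconciliation 26 days ago vs limit 30 → met
2. pregnancy warning notice present → met
3. condition 'sells kegs' does not hold → requirement n/a → met
4. security system test 167 days ago vs limit 180 → met
5. signage compliance review 27 days ago vs limit 45 → met
6. condition 'offers delivery' holds; age-verification signage absent → not met
7. responsible-vendor training 288 days ago vs limit 270 → not met
8. excise tax bond $140,000 ≥ $85,000 → met
9. age-verification audit 55 days ago vs limit 60 → met
10. condition 'sells for on-premises consumption' does not hold → requirement n/a → met
11. keg registration log absent → not met
Not met: 6, 7, 11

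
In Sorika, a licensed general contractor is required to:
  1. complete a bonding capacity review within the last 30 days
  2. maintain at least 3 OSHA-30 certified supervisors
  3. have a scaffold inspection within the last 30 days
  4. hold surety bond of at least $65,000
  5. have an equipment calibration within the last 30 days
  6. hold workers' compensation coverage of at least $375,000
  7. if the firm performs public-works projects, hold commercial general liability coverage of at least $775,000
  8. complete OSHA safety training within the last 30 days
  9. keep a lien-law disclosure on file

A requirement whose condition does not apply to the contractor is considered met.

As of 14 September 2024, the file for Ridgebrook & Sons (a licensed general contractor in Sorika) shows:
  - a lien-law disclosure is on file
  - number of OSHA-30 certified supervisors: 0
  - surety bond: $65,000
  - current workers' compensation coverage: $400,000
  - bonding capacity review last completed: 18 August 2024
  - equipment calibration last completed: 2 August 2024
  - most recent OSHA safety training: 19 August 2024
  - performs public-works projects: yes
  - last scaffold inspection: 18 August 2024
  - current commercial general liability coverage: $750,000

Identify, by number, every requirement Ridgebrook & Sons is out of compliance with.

1. bonding capacity review 27 days ago vs limit 30 → met
2. OSHA-30 certified supervisors 0 < 3 → not met
3. scaffold inspection 27 days ago vs limit 30 → met
4. surety bond $65,000 ≥ $65,000 → met
5. equipment calibration 43 days ago vs limit 30 → not met
6. workers' compensation coverage $400,000 ≥ $375,000 → met
7. condition 'performs public-works projects' holds; commercial general liability coverage $750,000 < $775,000 → not met
8. OSHA safety training 26 days ago vs limit 30 → met
9. lien-law disclosure present → met
Not met: 2, 5, 7

2, 5, 7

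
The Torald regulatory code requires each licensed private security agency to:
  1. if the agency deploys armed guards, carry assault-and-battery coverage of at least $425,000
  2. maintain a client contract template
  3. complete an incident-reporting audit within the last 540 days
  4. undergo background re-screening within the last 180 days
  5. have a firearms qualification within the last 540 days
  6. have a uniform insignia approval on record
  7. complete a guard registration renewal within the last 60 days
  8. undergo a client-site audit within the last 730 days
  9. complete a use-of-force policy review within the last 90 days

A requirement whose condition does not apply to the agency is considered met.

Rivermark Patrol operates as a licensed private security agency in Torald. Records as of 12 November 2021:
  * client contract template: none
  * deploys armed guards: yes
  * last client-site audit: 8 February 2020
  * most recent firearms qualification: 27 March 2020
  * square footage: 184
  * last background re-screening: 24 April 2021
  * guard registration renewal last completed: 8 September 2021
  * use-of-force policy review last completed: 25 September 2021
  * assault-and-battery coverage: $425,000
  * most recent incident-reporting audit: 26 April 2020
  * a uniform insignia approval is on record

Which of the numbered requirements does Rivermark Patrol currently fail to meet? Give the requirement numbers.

1. condition 'deploys armed guards' holds; assault-and-battery coverage $425,000 ≥ $425,000 → met
2. client contract template absent → not met
3. incident-reporting audit 565 days ago vs limit 540 → not met
4. background re-screening 202 days ago vs limit 180 → not met
5. firearms qualification 595 days ago vs limit 540 → not met
6. uniform insignia approval present → met
7. guard registration renewal 65 days ago vs limit 60 → not met
8. client-site audit 643 days ago vs limit 730 → met
9. use-of-force policy review 48 days ago vs limit 90 → met
Not met: 2, 3, 4, 5, 7

2, 3, 4, 5, 7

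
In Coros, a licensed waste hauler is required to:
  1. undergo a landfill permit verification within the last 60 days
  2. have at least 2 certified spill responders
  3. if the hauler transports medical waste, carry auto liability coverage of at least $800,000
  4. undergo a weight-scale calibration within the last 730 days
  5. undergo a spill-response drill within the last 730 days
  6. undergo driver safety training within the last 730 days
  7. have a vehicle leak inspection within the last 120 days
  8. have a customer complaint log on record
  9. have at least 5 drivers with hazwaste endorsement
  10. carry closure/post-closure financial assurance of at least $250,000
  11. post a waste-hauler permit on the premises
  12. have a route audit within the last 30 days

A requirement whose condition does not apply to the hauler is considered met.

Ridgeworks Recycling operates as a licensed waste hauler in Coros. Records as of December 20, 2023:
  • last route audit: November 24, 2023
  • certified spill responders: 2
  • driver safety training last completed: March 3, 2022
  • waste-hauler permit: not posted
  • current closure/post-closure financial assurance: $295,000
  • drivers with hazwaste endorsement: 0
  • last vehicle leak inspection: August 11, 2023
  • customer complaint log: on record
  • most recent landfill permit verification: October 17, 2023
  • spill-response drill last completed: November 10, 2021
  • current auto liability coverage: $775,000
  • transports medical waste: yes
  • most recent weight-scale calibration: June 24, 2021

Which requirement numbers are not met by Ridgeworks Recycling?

1, 3, 4, 5, 7, 9, 11

1. landfill permit verification 64 days ago vs limit 60 → not met
2. certified spill responders 2 ≥ 2 → met
3. condition 'transports medical waste' holds; auto liability coverage $775,000 < $800,000 → not met
4. weight-scale calibration 909 days ago vs limit 730 → not met
5. spill-response drill 770 days ago vs limit 730 → not met
6. driver safety training 657 days ago vs limit 730 → met
7. vehicle leak inspection 131 days ago vs limit 120 → not met
8. customer complaint log present → met
9. drivers with hazwaste endorsement 0 < 5 → not met
10. closure/post-closure financial assurance $295,000 ≥ $250,000 → met
11. waste-hauler permit absent → not met
12. route audit 26 days ago vs limit 30 → met
Not met: 1, 3, 4, 5, 7, 9, 11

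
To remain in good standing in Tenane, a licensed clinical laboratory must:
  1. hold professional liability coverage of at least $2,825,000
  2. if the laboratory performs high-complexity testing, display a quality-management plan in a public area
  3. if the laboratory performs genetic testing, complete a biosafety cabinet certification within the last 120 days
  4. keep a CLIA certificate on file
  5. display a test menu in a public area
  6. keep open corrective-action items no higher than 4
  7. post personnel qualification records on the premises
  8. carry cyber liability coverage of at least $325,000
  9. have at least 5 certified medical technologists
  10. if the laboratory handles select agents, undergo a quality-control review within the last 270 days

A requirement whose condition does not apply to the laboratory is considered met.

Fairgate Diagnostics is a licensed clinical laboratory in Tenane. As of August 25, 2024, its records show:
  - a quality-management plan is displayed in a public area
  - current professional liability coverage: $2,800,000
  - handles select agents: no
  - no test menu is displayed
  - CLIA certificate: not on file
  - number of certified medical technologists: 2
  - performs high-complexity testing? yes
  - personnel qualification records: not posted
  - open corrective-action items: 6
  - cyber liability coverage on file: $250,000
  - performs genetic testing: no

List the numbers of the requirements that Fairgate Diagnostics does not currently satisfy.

1, 4, 5, 6, 7, 8, 9

1. professional liability coverage $2,800,000 < $2,825,000 → not met
2. condition 'performs high-complexity testing' holds; quality-management plan present → met
3. condition 'performs genetic testing' does not hold → requirement n/a → met
4. CLIA certificate absent → not met
5. test menu absent → not met
6. open corrective-action items 6 > 4 → not met
7. personnel qualification records absent → not met
8. cyber liability coverage $250,000 < $325,000 → not met
9. certified medical technologists 2 < 5 → not met
10. condition 'handles select agents' does not hold → requirement n/a → met
Not met: 1, 4, 5, 6, 7, 8, 9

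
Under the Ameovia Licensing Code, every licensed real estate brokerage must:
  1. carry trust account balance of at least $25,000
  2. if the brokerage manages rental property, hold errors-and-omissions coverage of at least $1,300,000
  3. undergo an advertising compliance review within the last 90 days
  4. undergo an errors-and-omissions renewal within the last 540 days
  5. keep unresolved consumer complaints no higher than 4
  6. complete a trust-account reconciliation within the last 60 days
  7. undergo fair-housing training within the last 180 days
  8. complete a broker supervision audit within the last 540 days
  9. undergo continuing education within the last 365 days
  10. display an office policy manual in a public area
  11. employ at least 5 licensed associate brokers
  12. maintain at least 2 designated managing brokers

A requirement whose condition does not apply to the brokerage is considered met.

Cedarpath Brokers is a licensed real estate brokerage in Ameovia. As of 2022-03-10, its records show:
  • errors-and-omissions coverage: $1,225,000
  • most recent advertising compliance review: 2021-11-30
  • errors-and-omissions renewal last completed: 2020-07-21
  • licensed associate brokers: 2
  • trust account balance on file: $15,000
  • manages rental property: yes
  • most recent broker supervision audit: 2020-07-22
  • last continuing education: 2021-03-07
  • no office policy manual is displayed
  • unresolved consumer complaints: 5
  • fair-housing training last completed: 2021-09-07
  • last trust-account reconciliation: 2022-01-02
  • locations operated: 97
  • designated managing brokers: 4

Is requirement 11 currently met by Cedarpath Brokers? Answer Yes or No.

No

11. licensed associate brokers 2 < 5 → not met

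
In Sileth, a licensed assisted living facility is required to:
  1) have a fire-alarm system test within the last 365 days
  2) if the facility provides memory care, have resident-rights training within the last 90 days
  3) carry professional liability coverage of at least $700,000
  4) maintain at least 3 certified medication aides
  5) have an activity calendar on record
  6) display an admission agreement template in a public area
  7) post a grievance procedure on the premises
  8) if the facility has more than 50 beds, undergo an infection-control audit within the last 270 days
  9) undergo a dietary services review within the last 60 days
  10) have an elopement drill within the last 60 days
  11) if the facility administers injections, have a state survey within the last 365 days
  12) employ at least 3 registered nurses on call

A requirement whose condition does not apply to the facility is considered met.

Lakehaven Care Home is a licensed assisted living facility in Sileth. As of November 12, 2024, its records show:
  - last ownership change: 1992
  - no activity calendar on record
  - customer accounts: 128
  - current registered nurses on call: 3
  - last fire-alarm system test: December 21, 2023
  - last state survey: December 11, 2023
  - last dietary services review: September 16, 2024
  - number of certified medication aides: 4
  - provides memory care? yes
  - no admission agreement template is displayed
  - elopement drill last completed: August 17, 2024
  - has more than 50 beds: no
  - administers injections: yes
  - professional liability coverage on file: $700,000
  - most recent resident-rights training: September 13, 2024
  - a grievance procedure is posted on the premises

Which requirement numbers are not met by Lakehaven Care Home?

1. fire-alarm system test 327 days ago vs limit 365 → met
2. condition 'provides memory care' holds; resident-rights training 60 days ago vs limit 90 → met
3. professional liability coverage $700,000 ≥ $700,000 → met
4. certified medication aides 4 ≥ 3 → met
5. activity calendar absent → not met
6. admission agreement template absent → not met
7. grievance procedure present → met
8. condition 'has more than 50 beds' does not hold → requirement n/a → met
9. dietary services review 57 days ago vs limit 60 → met
10. elopement drill 87 days ago vs limit 60 → not met
11. condition 'administers injections' holds; state survey 337 days ago vs limit 365 → met
12. registered nurses on call 3 ≥ 3 → met
Not met: 5, 6, 10

5, 6, 10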